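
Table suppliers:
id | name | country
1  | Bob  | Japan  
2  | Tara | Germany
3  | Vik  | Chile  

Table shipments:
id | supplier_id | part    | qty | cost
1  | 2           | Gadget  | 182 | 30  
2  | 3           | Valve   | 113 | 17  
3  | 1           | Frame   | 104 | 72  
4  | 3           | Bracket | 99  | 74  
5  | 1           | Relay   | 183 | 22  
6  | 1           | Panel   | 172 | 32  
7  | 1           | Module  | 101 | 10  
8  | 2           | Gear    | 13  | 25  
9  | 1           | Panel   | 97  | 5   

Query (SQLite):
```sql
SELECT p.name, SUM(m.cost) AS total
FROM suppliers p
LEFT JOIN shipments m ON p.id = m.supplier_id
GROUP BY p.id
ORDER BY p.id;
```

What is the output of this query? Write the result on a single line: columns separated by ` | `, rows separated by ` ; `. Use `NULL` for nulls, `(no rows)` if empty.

Bob | 141 ; Tara | 55 ; Vik | 91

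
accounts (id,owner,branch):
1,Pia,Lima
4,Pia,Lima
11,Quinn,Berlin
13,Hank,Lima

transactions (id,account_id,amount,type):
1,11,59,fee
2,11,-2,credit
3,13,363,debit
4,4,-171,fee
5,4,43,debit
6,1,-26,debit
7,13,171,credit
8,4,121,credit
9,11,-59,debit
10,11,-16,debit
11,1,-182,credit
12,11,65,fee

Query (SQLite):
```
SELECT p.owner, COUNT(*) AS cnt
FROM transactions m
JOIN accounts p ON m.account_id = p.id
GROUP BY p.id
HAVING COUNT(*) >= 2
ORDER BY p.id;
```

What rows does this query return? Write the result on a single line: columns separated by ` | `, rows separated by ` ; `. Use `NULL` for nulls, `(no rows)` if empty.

Pia | 2 ; Pia | 3 ; Quinn | 5 ; Hank | 2

Join each transactions row to its accounts via account_id.
Group joined rows by accounts.id; compute COUNT(*) per group.
HAVING: keep groups with count ≥ 2.
  1: ids {6, 11} → COUNT(*)=2
  4: ids {4, 5, 8} → COUNT(*)=3
  11: ids {1, 2, 9, 10, 12} → COUNT(*)=5
  13: ids {3, 7} → COUNT(*)=2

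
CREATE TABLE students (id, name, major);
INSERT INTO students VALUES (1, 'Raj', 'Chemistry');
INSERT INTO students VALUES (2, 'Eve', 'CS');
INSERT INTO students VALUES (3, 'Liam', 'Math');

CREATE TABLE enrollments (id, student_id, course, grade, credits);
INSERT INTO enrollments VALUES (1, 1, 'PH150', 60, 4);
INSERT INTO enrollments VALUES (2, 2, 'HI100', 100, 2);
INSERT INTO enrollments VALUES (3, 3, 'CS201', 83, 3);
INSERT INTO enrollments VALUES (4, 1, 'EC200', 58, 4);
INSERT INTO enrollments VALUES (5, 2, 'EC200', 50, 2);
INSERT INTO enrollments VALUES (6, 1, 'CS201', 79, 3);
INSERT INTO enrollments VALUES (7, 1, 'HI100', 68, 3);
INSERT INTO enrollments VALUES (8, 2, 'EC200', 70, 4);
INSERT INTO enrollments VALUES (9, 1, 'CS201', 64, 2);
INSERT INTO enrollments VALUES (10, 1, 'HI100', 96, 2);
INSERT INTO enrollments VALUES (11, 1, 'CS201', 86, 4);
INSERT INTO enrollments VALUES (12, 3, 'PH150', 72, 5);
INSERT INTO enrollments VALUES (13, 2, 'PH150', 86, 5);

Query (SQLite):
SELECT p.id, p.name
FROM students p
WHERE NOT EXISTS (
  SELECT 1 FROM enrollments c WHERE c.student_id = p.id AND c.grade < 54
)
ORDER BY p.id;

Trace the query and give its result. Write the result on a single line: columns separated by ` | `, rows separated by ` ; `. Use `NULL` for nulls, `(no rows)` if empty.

For each students row, check whether any enrollments with matching student_id has grade < 54.
Keep rows where that is false.

1 | Raj ; 3 | Liam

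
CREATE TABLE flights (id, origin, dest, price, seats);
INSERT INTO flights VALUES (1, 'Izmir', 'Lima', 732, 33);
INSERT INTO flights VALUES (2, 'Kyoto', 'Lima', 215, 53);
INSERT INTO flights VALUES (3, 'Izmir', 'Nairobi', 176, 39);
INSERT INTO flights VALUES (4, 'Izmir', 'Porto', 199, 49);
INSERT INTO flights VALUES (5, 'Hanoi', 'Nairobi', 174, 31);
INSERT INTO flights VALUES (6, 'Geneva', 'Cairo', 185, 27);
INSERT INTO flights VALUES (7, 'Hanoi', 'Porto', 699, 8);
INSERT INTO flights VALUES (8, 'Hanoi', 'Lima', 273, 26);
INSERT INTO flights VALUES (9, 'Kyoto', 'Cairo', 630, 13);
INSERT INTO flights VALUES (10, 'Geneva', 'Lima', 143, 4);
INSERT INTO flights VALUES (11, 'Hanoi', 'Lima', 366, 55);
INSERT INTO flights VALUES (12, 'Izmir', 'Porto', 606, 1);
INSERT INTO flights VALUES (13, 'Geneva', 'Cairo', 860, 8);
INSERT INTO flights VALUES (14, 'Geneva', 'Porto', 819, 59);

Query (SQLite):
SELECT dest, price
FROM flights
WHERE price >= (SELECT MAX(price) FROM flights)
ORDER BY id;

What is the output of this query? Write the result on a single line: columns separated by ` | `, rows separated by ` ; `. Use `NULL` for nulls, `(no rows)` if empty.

Cairo | 860

Scalar subquery: MAX(price) over all flights rows = 860.
Keep rows where price >= that value.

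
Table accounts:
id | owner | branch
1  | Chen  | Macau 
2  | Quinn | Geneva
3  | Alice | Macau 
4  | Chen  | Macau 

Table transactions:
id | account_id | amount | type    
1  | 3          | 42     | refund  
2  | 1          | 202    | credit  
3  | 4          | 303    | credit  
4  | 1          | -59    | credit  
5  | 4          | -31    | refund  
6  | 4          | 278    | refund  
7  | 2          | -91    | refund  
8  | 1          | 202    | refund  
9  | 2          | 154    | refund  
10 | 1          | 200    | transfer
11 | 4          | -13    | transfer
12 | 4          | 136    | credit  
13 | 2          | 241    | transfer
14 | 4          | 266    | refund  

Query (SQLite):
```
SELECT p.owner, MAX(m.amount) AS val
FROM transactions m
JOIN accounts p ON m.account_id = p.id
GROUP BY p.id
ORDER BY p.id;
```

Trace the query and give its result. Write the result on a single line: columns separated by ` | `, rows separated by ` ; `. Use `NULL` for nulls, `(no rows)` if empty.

Chen | 202 ; Quinn | 241 ; Alice | 42 ; Chen | 303

Join each transactions row to its accounts via account_id.
Group joined rows by accounts.id; compute MAX(m.amount) per group.
  1: ids {2, 4, 8, 10} → MAX(m.amount)=202
  2: ids {7, 9, 13} → MAX(m.amount)=241
  3: ids {1} → MAX(m.amount)=42
  4: ids {3, 5, 6, 11, 12, 14} → MAX(m.amount)=303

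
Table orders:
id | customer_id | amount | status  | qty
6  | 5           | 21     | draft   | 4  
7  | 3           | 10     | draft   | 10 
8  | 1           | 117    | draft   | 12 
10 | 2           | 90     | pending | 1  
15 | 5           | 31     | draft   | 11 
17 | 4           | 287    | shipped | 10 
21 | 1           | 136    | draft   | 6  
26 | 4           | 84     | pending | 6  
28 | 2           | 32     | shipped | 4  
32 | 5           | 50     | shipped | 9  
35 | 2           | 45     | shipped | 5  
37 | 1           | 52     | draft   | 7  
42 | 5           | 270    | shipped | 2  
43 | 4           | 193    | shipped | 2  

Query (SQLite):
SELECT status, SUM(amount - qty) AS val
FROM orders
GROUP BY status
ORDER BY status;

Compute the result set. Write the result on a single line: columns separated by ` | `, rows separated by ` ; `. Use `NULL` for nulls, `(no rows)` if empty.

draft | 317 ; pending | 167 ; shipped | 845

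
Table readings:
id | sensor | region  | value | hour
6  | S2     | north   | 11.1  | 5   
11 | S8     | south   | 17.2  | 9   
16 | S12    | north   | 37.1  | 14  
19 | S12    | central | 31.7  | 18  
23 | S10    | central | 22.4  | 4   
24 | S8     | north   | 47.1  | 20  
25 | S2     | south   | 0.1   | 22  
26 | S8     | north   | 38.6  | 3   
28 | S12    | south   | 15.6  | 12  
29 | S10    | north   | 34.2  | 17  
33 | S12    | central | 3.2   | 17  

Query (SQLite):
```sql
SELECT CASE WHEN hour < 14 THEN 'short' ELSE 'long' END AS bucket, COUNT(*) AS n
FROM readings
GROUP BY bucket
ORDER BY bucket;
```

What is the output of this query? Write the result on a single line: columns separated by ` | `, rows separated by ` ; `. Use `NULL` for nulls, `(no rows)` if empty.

Bucket rows by hour < 14 → 'short' else 'long'; count each bucket.

long | 6 ; short | 5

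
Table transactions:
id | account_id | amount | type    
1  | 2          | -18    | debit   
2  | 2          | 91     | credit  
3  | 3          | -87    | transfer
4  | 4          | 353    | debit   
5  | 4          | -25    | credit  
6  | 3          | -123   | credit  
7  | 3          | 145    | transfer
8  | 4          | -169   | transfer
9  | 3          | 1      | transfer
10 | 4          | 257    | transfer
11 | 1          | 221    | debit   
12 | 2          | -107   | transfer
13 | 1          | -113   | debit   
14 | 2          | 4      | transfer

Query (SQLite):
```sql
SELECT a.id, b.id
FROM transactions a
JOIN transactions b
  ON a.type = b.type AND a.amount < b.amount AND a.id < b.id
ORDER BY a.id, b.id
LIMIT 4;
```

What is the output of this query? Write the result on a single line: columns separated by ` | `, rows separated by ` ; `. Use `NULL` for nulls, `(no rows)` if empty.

1 | 4 ; 1 | 11 ; 3 | 7 ; 3 | 9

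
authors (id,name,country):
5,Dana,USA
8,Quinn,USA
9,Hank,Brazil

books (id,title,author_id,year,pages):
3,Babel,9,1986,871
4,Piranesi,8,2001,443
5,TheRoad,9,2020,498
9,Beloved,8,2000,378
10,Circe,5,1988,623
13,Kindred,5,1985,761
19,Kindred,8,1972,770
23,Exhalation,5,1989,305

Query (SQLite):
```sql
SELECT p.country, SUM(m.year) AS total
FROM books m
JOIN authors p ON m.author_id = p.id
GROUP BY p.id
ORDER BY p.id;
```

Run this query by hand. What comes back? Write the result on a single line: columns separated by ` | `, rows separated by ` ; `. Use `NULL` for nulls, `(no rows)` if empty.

Join each books row to its authors via author_id.
Group joined rows by authors.id; compute SUM(m.year) per group.
  5: ids {10, 13, 23} → SUM(m.year)=5962
  8: ids {4, 9, 19} → SUM(m.year)=5973
  9: ids {3, 5} → SUM(m.year)=4006

USA | 5962 ; USA | 5973 ; Brazil | 4006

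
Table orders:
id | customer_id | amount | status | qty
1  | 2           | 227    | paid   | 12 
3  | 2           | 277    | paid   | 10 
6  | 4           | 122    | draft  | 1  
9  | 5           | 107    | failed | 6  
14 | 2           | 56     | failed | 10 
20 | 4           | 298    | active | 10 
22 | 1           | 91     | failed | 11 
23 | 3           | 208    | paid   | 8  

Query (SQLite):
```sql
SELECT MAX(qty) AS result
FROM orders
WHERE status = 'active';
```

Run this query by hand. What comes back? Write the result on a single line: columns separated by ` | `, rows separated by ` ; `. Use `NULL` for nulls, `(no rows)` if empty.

Rows where status='active' → qty values: [10].
MAX of non-NULL values = 10.

10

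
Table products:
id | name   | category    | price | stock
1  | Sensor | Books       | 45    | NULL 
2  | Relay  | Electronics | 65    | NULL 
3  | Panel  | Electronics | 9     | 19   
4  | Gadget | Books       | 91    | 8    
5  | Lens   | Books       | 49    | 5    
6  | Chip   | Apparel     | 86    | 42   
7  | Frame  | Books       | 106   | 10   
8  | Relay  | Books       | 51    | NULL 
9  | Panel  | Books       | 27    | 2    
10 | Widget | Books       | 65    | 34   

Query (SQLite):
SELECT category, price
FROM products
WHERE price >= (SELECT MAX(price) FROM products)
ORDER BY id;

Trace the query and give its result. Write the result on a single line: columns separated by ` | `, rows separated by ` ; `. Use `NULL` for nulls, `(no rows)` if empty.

Scalar subquery: MAX(price) over all products rows = 106.
Keep rows where price >= that value.

Books | 106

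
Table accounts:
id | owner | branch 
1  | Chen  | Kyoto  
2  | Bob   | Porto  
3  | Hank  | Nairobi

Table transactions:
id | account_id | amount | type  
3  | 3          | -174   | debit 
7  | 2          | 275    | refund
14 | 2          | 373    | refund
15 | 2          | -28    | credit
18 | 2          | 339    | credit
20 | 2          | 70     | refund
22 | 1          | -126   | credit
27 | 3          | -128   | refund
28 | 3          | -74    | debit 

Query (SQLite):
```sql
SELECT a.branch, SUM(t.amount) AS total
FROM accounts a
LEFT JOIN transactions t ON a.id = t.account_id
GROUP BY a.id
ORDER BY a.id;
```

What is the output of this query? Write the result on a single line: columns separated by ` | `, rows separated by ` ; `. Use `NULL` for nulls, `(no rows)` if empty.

Kyoto | -126 ; Porto | 1029 ; Nairobi | -376

LEFT JOIN keeps every accounts row; unmatched ones get NULL for transactions columns.
Group by accounts.id and compute SUM(t.amount). SUM over an all-NULL group is NULL.
  1: ids {22} → SUM(t.amount)=-126
  2: ids {7, 14, 15, 18, 20} → SUM(t.amount)=1029
  3: ids {3, 27, 28} → SUM(t.amount)=-376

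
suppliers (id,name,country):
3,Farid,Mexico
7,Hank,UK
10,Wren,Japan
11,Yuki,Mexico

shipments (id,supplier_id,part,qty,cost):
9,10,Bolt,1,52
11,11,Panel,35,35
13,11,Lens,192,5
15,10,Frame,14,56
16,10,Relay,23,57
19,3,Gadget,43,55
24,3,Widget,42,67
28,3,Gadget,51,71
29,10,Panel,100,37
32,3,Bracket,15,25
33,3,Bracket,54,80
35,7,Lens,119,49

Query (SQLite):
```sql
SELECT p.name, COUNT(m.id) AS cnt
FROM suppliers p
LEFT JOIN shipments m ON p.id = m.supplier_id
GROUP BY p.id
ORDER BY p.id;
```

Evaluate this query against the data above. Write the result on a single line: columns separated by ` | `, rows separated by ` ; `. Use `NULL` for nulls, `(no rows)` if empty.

LEFT JOIN keeps every suppliers row; unmatched ones get NULL for shipments columns.
Group by suppliers.id and compute COUNT(m.id). COUNT(col) of an all-NULL group is 0.
  3: ids {19, 24, 28, 32, 33} → COUNT(m.id)=5
  7: ids {35} → COUNT(m.id)=1
  10: ids {9, 15, 16, 29} → COUNT(m.id)=4
  11: ids {11, 13} → COUNT(m.id)=2

Farid | 5 ; Hank | 1 ; Wren | 4 ; Yuki | 2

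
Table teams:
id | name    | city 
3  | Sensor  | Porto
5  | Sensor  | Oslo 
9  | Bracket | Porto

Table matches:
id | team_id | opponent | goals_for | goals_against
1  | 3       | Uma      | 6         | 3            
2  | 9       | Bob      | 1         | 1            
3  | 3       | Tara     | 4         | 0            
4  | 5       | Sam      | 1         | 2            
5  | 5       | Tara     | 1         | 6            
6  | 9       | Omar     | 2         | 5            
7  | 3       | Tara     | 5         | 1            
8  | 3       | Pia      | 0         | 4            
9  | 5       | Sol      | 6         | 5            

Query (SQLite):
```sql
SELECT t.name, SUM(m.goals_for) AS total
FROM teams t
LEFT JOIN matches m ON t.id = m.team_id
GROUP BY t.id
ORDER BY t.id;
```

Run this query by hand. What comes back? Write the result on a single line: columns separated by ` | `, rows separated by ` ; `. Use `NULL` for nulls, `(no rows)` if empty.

Sensor | 15 ; Sensor | 8 ; Bracket | 3

LEFT JOIN keeps every teams row; unmatched ones get NULL for matches columns.
Group by teams.id and compute SUM(m.goals_for). SUM over an all-NULL group is NULL.
  3: ids {1, 3, 7, 8} → SUM(m.goals_for)=15
  5: ids {4, 5, 9} → SUM(m.goals_for)=8
  9: ids {2, 6} → SUM(m.goals_for)=3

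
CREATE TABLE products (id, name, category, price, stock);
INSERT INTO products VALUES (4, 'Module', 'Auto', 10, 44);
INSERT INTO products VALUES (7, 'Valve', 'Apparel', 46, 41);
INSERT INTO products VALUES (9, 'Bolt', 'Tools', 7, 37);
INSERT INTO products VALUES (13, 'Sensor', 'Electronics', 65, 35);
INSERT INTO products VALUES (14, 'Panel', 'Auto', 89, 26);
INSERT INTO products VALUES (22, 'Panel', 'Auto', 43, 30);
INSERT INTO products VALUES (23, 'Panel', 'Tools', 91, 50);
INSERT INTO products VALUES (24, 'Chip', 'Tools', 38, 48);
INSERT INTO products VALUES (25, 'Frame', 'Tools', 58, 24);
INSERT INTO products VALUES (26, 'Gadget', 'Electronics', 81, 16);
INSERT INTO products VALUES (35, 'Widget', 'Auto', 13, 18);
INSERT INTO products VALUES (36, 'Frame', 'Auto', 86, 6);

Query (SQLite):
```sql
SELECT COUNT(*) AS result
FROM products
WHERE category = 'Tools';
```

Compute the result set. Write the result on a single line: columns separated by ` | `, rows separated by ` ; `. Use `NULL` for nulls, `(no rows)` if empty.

4

Rows where category='Tools' → stock values: [37, 50, 48, 24].
COUNT(*) counts rows → 4.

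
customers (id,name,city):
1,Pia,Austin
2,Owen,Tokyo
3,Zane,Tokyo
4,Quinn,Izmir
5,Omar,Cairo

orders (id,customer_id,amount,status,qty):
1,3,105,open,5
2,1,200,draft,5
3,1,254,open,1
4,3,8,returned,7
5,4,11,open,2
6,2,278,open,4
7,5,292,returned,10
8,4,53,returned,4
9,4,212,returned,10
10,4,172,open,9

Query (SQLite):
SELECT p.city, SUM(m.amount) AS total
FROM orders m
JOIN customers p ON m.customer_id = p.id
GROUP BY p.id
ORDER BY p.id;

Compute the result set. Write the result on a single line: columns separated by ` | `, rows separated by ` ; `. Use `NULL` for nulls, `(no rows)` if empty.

Austin | 454 ; Tokyo | 278 ; Tokyo | 113 ; Izmir | 448 ; Cairo | 292

Join each orders row to its customers via customer_id.
Group joined rows by customers.id; compute SUM(m.amount) per group.
  1: ids {2, 3} → SUM(m.amount)=454
  2: ids {6} → SUM(m.amount)=278
  3: ids {1, 4} → SUM(m.amount)=113
  4: ids {5, 8, 9, 10} → SUM(m.amount)=448
  5: ids {7} → SUM(m.amount)=292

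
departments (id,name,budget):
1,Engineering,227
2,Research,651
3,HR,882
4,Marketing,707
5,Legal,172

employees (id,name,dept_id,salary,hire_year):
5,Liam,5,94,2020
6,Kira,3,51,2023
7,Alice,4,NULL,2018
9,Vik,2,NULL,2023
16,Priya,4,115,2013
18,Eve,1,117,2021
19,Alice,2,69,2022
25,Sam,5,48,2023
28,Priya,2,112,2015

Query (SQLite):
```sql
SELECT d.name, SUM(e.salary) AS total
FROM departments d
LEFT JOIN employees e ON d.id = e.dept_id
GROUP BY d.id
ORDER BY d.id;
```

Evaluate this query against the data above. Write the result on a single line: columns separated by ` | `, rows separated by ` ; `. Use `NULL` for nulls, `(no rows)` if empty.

LEFT JOIN keeps every departments row; unmatched ones get NULL for employees columns.
Group by departments.id and compute SUM(e.salary). SUM over an all-NULL group is NULL.
  1: ids {18} → SUM(e.salary)=117
  2: ids {9, 19, 28} → SUM(e.salary)=181
  3: ids {6} → SUM(e.salary)=51
  4: ids {7, 16} → SUM(e.salary)=115
  5: ids {5, 25} → SUM(e.salary)=142

Engineering | 117 ; Research | 181 ; HR | 51 ; Marketing | 115 ; Legal | 142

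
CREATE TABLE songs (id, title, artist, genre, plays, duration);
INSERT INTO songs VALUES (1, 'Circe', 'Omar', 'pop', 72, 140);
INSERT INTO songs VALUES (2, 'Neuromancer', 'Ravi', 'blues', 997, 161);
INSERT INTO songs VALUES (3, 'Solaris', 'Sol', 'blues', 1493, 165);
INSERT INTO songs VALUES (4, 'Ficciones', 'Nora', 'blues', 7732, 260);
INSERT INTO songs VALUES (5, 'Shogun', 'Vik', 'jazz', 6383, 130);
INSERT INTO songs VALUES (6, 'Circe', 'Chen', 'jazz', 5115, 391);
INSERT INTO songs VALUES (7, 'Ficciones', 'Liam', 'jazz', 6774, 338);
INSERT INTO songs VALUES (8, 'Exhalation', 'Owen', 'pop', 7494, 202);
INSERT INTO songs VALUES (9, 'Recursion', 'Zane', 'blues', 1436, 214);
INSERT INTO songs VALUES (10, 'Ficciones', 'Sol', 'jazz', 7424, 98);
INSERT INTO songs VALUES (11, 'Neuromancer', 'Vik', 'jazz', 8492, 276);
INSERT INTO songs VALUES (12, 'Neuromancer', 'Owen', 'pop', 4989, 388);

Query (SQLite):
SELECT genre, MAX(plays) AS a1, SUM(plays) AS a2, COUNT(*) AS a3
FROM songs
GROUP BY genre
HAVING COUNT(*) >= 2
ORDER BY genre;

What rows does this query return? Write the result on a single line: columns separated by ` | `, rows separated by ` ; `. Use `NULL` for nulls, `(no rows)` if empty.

blues | 7732 | 11658 | 4 ; jazz | 8492 | 34188 | 5 ; pop | 7494 | 12555 | 3

Group songs by genre.
Per group compute: MAX(plays), SUM(plays), COUNT(*).
HAVING: drop groups with fewer than 2 rows.
  blues: ids {2, 3, 4, 9} → MAX(plays)=7732, SUM(plays)=11658, COUNT(*)=4
  jazz: ids {5, 6, 7, 10, 11} → MAX(plays)=8492, SUM(plays)=34188, COUNT(*)=5
  pop: ids {1, 8, 12} → MAX(plays)=7494, SUM(plays)=12555, COUNT(*)=3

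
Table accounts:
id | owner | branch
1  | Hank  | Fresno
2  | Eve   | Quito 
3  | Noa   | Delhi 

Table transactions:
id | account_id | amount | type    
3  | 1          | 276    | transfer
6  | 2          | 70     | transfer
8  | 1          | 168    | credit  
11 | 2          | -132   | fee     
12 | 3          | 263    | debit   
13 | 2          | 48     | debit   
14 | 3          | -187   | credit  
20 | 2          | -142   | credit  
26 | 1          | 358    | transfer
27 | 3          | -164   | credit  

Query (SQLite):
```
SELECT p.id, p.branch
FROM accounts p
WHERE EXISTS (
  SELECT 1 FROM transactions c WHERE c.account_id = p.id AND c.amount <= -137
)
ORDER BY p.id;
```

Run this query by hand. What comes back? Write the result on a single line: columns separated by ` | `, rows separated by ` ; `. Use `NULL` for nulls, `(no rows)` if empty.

For each accounts row, check whether any transactions with matching account_id has amount <= -137.
Keep rows where that is true.

2 | Quito ; 3 | Delhi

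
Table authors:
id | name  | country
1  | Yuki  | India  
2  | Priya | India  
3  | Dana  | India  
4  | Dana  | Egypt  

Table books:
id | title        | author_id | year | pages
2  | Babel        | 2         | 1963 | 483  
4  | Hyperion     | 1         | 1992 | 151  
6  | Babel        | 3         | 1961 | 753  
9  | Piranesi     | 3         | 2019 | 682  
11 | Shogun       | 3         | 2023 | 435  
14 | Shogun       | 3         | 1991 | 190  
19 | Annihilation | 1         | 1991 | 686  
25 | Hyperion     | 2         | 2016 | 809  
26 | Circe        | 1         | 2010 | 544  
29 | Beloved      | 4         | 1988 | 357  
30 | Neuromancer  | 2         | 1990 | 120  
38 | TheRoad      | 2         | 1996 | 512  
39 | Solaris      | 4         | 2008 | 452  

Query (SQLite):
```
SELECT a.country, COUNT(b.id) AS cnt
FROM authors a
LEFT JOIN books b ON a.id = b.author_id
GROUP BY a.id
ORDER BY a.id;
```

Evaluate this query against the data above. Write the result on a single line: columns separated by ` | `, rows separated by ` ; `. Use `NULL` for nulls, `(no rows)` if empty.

India | 3 ; India | 4 ; India | 4 ; Egypt | 2

LEFT JOIN keeps every authors row; unmatched ones get NULL for books columns.
Group by authors.id and compute COUNT(b.id). COUNT(col) of an all-NULL group is 0.
  1: ids {4, 19, 26} → COUNT(b.id)=3
  2: ids {2, 25, 30, 38} → COUNT(b.id)=4
  3: ids {6, 9, 11, 14} → COUNT(b.id)=4
  4: ids {29, 39} → COUNT(b.id)=2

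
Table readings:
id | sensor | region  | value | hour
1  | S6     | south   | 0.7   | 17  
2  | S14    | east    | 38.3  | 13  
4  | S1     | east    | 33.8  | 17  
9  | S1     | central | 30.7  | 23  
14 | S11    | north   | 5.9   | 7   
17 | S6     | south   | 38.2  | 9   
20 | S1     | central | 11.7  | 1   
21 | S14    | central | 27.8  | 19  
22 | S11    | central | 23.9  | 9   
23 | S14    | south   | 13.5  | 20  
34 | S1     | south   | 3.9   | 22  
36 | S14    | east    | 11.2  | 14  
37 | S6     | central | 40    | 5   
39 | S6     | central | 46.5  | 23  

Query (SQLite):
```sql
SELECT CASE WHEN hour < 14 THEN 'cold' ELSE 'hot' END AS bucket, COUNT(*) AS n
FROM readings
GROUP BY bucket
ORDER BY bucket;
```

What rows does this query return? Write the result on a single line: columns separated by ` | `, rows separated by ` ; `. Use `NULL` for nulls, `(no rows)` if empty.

cold | 6 ; hot | 8

Bucket rows by hour < 14 → 'cold' else 'hot'; count each bucket.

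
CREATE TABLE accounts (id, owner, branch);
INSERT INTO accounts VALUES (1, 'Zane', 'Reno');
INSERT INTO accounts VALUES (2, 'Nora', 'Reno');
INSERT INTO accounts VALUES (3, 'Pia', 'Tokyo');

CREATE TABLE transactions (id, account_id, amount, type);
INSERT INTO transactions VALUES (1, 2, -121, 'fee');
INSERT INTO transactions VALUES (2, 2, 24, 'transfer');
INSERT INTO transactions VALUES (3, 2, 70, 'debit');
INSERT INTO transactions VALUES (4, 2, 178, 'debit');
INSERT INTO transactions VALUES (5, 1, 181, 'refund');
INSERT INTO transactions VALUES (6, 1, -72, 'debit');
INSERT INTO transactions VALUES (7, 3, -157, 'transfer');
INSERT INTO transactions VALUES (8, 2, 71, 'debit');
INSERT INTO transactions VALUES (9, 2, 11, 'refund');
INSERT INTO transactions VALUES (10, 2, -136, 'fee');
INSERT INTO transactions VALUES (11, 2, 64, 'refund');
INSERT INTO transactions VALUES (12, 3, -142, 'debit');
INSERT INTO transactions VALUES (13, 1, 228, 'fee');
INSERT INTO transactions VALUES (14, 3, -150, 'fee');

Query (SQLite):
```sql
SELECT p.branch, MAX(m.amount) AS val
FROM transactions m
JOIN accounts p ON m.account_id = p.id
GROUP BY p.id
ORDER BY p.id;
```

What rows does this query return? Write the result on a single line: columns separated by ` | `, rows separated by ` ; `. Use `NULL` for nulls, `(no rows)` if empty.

Join each transactions row to its accounts via account_id.
Group joined rows by accounts.id; compute MAX(m.amount) per group.
  1: ids {5, 6, 13} → MAX(m.amount)=228
  2: ids {1, 2, 3, 4, 8, 9, 10, 11} → MAX(m.amount)=178
  3: ids {7, 12, 14} → MAX(m.amount)=-142

Reno | 228 ; Reno | 178 ; Tokyo | -142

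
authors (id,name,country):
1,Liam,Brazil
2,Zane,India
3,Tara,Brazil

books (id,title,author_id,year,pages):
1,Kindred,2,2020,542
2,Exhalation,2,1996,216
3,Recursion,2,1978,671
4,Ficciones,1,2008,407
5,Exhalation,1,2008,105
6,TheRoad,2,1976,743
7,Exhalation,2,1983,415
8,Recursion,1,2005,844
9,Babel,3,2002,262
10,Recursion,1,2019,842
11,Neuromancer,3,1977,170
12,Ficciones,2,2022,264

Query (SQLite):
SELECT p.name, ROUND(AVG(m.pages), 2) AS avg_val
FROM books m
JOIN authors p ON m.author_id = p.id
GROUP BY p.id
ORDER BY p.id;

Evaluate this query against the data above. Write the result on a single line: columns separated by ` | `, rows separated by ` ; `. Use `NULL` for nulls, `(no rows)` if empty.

Liam | 549.5 ; Zane | 475.17 ; Tara | 216

Join each books row to its authors via author_id.
Group joined rows by authors.id; compute ROUND(AVG(m.pages), 2) per group.
  1: ids {4, 5, 8, 10} → ROUND(AVG(m.pages), 2)=549.5
  2: ids {1, 2, 3, 6, 7, 12} → ROUND(AVG(m.pages), 2)=475.17
  3: ids {9, 11} → ROUND(AVG(m.pages), 2)=216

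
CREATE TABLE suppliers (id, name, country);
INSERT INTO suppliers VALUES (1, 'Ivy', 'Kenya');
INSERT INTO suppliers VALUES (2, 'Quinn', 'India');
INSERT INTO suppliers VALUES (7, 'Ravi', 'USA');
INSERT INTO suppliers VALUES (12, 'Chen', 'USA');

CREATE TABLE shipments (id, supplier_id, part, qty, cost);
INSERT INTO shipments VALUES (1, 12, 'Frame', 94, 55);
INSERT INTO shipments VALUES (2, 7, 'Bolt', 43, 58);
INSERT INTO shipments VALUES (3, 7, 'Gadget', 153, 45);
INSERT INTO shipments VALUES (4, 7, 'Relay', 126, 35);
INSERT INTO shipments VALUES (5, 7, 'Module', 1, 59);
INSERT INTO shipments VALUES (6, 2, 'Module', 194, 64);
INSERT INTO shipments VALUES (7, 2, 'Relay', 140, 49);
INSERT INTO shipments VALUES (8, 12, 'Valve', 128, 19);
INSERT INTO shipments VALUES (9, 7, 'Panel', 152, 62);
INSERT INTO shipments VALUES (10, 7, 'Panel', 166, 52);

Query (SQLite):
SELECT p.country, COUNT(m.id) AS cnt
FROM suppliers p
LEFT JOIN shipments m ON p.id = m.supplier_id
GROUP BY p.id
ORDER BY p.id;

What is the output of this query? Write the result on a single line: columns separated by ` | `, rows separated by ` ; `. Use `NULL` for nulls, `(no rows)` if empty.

Kenya | 0 ; India | 2 ; USA | 6 ; USA | 2

LEFT JOIN keeps every suppliers row; unmatched ones get NULL for shipments columns.
Group by suppliers.id and compute COUNT(m.id). COUNT(col) of an all-NULL group is 0.
  1: ids {—} → COUNT(m.id)=0
  2: ids {6, 7} → COUNT(m.id)=2
  7: ids {2, 3, 4, 5, 9, 10} → COUNT(m.id)=6
  12: ids {1, 8} → COUNT(m.id)=2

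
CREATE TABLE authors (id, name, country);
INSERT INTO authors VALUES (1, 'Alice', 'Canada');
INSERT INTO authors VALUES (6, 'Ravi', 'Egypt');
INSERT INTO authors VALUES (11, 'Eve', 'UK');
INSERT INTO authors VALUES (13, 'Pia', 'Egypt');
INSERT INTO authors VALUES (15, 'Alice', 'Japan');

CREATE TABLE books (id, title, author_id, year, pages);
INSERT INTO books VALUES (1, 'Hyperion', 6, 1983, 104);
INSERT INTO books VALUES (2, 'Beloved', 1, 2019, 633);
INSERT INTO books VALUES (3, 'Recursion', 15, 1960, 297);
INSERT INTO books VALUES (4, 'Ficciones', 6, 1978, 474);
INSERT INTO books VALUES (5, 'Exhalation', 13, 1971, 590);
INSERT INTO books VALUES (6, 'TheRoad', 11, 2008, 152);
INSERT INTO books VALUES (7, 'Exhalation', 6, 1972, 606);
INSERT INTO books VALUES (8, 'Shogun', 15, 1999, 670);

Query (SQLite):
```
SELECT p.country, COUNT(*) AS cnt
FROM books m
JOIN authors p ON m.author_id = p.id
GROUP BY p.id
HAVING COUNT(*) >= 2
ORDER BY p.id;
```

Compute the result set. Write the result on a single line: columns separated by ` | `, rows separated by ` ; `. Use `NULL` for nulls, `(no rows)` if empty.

Egypt | 3 ; Japan | 2

Join each books row to its authors via author_id.
Group joined rows by authors.id; compute COUNT(*) per group.
HAVING: keep groups with count ≥ 2.
  1: ids {2} → COUNT(*)=1
  6: ids {1, 4, 7} → COUNT(*)=3
  11: ids {6} → COUNT(*)=1
  13: ids {5} → COUNT(*)=1
  15: ids {3, 8} → COUNT(*)=2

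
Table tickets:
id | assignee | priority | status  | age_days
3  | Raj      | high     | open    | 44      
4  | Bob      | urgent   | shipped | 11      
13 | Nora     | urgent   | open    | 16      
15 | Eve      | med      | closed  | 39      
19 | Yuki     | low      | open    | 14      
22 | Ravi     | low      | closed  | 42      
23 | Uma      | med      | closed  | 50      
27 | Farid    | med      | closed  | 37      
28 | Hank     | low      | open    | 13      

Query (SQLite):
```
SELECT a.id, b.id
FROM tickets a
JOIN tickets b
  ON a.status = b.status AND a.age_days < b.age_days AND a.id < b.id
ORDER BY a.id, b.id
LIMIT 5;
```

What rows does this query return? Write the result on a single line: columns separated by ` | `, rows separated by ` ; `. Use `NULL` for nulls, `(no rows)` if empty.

15 | 22 ; 15 | 23 ; 22 | 23

Pairs (a,b) with same status, a.age_days < b.age_days, a.id < b.id.
status groups: closed:{15,22,23,27} open:{3,13,19,28} shipped:{4}
Ordered by (a.id, b.id); first 5.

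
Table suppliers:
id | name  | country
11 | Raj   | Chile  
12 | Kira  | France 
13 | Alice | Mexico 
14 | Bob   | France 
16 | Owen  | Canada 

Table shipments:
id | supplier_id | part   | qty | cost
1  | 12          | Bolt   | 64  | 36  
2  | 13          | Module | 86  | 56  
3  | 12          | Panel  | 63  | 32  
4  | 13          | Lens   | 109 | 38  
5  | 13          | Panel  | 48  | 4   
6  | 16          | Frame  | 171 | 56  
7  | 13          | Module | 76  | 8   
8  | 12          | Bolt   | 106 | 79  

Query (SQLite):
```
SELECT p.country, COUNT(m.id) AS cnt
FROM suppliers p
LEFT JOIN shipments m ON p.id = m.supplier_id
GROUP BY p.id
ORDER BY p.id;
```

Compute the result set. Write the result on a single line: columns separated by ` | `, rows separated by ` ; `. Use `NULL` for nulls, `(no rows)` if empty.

LEFT JOIN keeps every suppliers row; unmatched ones get NULL for shipments columns.
Group by suppliers.id and compute COUNT(m.id). COUNT(col) of an all-NULL group is 0.
  11: ids {—} → COUNT(m.id)=0
  12: ids {1, 3, 8} → COUNT(m.id)=3
  13: ids {2, 4, 5, 7} → COUNT(m.id)=4
  14: ids {—} → COUNT(m.id)=0
  16: ids {6} → COUNT(m.id)=1

Chile | 0 ; France | 3 ; Mexico | 4 ; France | 0 ; Canada | 1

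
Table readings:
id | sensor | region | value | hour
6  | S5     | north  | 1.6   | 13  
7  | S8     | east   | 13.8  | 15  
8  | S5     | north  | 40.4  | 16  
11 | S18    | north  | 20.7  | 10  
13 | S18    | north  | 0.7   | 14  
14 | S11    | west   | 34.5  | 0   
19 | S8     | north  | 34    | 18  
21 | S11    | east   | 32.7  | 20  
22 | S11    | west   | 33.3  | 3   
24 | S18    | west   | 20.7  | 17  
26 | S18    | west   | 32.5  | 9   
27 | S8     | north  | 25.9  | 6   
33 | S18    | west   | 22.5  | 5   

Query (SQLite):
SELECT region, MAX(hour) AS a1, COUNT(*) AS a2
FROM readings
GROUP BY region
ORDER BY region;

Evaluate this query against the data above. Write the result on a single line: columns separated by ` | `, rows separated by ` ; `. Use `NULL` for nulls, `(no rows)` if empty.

east | 20 | 2 ; north | 18 | 6 ; west | 17 | 5

Group readings by region.
Per group compute: MAX(hour), COUNT(*).
  east: ids {7, 21} → MAX(hour)=20, COUNT(*)=2
  north: ids {6, 8, 11, 13, 19, 27} → MAX(hour)=18, COUNT(*)=6
  west: ids {14, 22, 24, 26, 33} → MAX(hour)=17, COUNT(*)=5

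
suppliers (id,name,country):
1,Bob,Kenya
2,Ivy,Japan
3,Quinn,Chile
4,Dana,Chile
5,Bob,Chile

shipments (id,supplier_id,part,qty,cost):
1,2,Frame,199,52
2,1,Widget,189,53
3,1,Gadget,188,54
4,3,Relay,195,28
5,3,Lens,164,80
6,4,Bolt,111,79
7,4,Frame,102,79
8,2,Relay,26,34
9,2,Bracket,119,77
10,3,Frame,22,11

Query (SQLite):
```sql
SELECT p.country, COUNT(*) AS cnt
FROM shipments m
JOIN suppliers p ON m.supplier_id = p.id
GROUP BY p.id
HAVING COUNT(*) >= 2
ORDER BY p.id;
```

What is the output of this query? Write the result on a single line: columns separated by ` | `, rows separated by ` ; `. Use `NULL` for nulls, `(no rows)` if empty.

Kenya | 2 ; Japan | 3 ; Chile | 3 ; Chile | 2

Join each shipments row to its suppliers via supplier_id.
Group joined rows by suppliers.id; compute COUNT(*) per group.
HAVING: keep groups with count ≥ 2.
  1: ids {2, 3} → COUNT(*)=2
  2: ids {1, 8, 9} → COUNT(*)=3
  3: ids {4, 5, 10} → COUNT(*)=3
  4: ids {6, 7} → COUNT(*)=2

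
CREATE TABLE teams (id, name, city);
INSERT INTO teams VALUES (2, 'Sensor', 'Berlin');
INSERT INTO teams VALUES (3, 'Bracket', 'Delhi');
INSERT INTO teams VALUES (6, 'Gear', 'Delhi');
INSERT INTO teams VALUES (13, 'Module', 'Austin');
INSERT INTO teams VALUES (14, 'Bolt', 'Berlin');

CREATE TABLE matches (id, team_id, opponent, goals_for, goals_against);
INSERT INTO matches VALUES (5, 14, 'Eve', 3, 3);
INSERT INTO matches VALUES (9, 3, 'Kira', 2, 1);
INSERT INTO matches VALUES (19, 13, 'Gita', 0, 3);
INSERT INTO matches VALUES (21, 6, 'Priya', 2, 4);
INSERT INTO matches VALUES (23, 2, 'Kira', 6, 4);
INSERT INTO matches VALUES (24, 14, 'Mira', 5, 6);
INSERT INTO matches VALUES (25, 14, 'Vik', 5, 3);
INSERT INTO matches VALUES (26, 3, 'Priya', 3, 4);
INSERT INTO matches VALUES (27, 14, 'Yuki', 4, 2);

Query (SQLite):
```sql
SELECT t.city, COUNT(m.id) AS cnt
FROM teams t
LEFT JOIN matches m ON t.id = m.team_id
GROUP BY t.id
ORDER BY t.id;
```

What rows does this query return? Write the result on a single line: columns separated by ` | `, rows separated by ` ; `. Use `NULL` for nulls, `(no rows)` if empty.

LEFT JOIN keeps every teams row; unmatched ones get NULL for matches columns.
Group by teams.id and compute COUNT(m.id). COUNT(col) of an all-NULL group is 0.
  2: ids {23} → COUNT(m.id)=1
  3: ids {9, 26} → COUNT(m.id)=2
  6: ids {21} → COUNT(m.id)=1
  13: ids {19} → COUNT(m.id)=1
  14: ids {5, 24, 25, 27} → COUNT(m.id)=4

Berlin | 1 ; Delhi | 2 ; Delhi | 1 ; Austin | 1 ; Berlin | 4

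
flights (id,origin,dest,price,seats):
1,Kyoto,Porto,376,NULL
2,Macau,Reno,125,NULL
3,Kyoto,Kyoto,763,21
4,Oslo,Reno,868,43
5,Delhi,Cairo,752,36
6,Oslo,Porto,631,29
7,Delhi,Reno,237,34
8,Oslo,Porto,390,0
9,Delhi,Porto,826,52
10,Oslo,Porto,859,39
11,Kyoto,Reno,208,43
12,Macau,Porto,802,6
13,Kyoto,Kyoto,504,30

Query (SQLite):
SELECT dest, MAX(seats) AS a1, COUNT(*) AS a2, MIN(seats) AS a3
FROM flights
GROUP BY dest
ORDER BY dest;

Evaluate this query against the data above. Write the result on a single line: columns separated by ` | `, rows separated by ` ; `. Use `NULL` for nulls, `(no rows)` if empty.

Group flights by dest.
Per group compute: MAX(seats), COUNT(*), MIN(seats).
  Cairo: ids {5} → MAX(seats)=36, COUNT(*)=1, MIN(seats)=36
  Kyoto: ids {3, 13} → MAX(seats)=30, COUNT(*)=2, MIN(seats)=21
  Porto: ids {1, 6, 8, 9, 10, 12} → MAX(seats)=52, COUNT(*)=6, MIN(seats)=0
  Reno: ids {2, 4, 7, 11} → MAX(seats)=43, COUNT(*)=4, MIN(seats)=34

Cairo | 36 | 1 | 36 ; Kyoto | 30 | 2 | 21 ; Porto | 52 | 6 | 0 ; Reno | 43 | 4 | 34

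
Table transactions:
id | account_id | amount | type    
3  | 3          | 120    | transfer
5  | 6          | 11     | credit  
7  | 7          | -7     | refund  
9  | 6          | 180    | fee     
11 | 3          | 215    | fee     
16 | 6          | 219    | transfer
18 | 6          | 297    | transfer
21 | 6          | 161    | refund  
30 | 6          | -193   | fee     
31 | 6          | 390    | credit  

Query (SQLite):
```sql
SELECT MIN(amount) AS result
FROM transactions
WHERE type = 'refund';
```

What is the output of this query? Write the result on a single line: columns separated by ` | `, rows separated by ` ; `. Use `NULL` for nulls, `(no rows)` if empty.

-7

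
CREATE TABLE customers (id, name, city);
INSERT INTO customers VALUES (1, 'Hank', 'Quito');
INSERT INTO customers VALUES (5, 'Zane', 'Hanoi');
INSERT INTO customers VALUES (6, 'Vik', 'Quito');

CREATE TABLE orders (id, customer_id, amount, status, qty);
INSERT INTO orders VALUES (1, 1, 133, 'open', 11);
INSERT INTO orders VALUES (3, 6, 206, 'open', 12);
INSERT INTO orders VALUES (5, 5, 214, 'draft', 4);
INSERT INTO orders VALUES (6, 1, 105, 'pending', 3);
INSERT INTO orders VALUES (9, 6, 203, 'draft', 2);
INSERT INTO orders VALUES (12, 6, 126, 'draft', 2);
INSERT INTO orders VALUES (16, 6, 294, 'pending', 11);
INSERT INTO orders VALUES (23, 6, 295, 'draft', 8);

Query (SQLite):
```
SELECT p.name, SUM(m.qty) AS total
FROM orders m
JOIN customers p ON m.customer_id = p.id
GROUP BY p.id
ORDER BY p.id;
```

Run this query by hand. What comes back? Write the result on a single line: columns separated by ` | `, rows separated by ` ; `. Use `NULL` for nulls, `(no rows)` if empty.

Hank | 14 ; Zane | 4 ; Vik | 35

Join each orders row to its customers via customer_id.
Group joined rows by customers.id; compute SUM(m.qty) per group.
  1: ids {1, 6} → SUM(m.qty)=14
  5: ids {5} → SUM(m.qty)=4
  6: ids {3, 9, 12, 16, 23} → SUM(m.qty)=35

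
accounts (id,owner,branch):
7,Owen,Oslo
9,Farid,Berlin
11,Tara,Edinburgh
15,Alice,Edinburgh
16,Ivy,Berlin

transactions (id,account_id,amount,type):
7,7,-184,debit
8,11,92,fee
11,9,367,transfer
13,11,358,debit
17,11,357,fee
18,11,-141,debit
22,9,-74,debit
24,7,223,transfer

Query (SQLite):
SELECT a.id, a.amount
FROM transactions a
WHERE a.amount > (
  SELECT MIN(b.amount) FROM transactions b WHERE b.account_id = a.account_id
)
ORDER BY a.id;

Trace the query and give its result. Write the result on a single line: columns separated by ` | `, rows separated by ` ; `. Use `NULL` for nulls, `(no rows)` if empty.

8 | 92 ; 11 | 367 ; 13 | 358 ; 17 | 357 ; 24 | 223

For each transactions row a, compute MIN(amount) over rows sharing a.account_id.
Keep row a if a.amount > that per-group MIN.
  account_id=7: MIN(amount) = -184
  account_id=9: MIN(amount) = -74
  account_id=11: MIN(amount) = -141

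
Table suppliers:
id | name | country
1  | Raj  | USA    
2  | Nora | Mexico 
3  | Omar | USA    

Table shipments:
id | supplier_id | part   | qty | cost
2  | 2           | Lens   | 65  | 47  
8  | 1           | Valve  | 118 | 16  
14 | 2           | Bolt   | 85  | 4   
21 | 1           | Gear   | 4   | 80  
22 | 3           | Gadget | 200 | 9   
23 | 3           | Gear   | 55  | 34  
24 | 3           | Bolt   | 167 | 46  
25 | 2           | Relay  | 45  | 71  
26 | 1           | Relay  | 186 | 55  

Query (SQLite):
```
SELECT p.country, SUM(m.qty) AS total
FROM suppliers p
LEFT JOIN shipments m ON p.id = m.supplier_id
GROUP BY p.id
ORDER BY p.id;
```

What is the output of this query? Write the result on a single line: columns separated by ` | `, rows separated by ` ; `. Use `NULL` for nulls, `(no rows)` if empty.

USA | 308 ; Mexico | 195 ; USA | 422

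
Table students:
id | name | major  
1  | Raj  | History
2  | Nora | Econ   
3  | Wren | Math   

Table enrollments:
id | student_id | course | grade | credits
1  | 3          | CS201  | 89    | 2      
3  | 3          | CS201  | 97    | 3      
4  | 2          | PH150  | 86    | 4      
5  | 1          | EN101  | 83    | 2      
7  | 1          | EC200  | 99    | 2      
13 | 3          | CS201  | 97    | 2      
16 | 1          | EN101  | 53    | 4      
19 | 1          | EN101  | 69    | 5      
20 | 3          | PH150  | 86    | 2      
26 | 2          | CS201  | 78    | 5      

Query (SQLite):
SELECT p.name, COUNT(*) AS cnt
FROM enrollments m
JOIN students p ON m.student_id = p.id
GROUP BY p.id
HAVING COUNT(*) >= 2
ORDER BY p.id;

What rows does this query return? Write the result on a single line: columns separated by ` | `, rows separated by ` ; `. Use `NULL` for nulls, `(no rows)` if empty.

Raj | 4 ; Nora | 2 ; Wren | 4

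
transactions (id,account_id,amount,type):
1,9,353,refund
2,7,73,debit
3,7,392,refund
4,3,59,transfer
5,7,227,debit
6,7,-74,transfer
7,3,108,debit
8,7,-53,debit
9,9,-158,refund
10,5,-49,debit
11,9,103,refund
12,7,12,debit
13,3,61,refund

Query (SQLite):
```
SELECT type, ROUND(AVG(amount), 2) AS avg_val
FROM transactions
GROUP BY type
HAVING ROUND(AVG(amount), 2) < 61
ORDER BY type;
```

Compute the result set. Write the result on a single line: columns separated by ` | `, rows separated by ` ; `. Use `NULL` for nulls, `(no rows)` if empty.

debit | 53 ; transfer | -7.5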